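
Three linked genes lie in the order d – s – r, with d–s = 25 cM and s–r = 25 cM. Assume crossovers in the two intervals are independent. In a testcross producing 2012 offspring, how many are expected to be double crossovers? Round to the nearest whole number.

Map distances give recombination frequencies of 0.250 and 0.250 for the two intervals.
With no interference, expected double-crossover frequency = 0.250 × 0.250 = 0.06250.
Expected number = 0.06250 × 2012 = 125.75 ≈ 126.

126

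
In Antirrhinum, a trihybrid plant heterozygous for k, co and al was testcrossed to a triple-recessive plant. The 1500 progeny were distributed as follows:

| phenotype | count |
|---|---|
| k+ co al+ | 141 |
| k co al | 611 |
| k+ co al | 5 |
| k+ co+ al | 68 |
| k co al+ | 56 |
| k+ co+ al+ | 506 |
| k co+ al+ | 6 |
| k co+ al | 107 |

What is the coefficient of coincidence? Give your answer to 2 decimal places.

0.47

The two most frequent reciprocal classes, k co al and k+ co+ al+, are the parental types, so the F1 was k co al / k+ co+ al+.
The two rarest classes, k+ co al and k co+ al+, are the double crossovers. Comparing them with the parentals, only the k allele has switched, so k is the middle locus and the order is al – k – co.
al–k: (124 + 11)/1500 = 0.0900; k–co: (248 + 11)/1500 = 0.1727.
Expected DCO frequency = 0.0900 × 0.1727 ≈ 0.01554; observed = 11/1500 ≈ 0.00733.
Coefficient of coincidence = 0.00733/0.01554 ≈ 0.47.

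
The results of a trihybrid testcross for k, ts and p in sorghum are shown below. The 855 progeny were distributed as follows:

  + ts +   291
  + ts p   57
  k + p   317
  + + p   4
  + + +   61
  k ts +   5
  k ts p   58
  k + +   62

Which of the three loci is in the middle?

k

The two most frequent reciprocal classes, k + p and + ts +, are the parental types, so the F1 was k + p / + ts +.
The two rarest classes, + + p and k ts +, are the double crossovers. Comparing them with the parentals, only the k allele has switched, so k is the middle locus and the order is p – k – ts.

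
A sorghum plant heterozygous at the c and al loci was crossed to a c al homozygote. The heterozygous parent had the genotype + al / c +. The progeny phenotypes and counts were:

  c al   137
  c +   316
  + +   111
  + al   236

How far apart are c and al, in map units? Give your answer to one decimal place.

The recombinant classes are + + and c al: 111 + 137 = 248.
Recombination frequency = 248/800 = 0.3100 ≈ 31.0%, i.e. 31.0 map units.

31.0 map units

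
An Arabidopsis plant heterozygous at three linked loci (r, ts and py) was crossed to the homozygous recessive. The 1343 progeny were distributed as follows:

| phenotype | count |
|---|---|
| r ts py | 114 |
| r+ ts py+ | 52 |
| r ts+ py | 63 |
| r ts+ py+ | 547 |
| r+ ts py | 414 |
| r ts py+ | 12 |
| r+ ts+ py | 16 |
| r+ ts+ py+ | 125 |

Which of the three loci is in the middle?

ts

The two most frequent reciprocal classes, r+ ts py and r ts+ py+, are the parental types, so the F1 was r+ ts py / r ts+ py+.
The two rarest classes, r+ ts+ py and r ts py+, are the double crossovers. Comparing them with the parentals, only the ts allele has switched, so ts is the middle locus and the order is r – ts – py.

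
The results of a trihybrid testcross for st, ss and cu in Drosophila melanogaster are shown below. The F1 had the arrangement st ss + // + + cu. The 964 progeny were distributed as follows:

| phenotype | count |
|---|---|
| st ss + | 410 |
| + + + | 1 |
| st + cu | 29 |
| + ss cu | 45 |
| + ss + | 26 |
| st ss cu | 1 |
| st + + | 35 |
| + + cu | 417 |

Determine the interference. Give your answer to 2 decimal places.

The two rarest classes, st ss cu and + + +, are the double crossovers. Comparing them with the parentals, only the cu allele has switched, so cu is the middle locus and the order is st – cu – ss.
st–cu: (55 + 2)/964 = 0.0591; cu–ss: (80 + 2)/964 = 0.0851.
Expected DCO frequency = 0.0591 × 0.0851 ≈ 0.00503; observed = 2/964 ≈ 0.00207.
Coefficient of coincidence = 0.00207/0.00503 ≈ 0.41; interference = 1 − 0.41 = 0.59.

0.59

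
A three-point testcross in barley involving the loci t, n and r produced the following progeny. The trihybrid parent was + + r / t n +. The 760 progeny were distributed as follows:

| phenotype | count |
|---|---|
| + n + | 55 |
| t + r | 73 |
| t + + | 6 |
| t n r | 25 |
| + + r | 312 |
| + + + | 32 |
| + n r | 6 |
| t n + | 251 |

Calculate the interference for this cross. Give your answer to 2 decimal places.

0.06

The two rarest classes, + n r and t + +, are the double crossovers. Comparing them with the parentals, only the n allele has switched, so n is the middle locus and the order is t – n – r.
t–n: (128 + 12)/760 = 0.1842; n–r: (57 + 12)/760 = 0.0908.
Expected DCO frequency = 0.1842 × 0.0908 ≈ 0.01673; observed = 12/760 ≈ 0.01579.
Coefficient of coincidence = 0.01579/0.01673 ≈ 0.94; interference = 1 − 0.94 = 0.06.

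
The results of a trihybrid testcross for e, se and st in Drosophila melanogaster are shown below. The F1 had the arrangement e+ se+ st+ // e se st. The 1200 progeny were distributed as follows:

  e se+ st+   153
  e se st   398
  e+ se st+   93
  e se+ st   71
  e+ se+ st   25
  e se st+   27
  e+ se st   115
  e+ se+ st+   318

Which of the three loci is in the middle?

st

The two rarest classes, e+ se+ st and e se st+, are the double crossovers. Comparing them with the parentals, only the st allele has switched, so st is the middle locus and the order is e – st – se.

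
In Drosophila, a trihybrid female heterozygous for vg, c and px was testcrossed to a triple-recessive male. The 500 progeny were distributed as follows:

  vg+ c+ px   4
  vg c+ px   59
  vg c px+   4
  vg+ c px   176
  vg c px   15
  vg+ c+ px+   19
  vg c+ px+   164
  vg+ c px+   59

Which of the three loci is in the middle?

The two most frequent reciprocal classes, vg+ c px and vg c+ px+, are the parental types, so the F1 was vg+ c px / vg c+ px+.
The two rarest classes, vg+ c+ px and vg c px+, are the double crossovers. Comparing them with the parentals, only the c allele has switched, so c is the middle locus and the order is px – c – vg.

c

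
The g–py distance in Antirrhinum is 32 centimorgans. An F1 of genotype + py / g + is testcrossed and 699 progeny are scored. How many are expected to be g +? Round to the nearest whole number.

238

A map distance of 32 centimorgans corresponds to a recombination frequency of 0.320.
The F1 is + py / g +, so g + is a parental gamete class with expected frequency (1 − r)/2 = 0.680/2 = 0.3400.
Expected number = 0.3400 × 699 = 237.66 ≈ 238.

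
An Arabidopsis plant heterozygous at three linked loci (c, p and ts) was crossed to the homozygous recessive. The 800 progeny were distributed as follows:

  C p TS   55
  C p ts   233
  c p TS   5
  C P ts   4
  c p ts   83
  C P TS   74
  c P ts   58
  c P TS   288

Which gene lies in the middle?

The two most frequent reciprocal classes, c P TS and C p ts, are the parental types, so the F1 was c P TS / C p ts.
The two rarest classes, c p TS and C P ts, are the double crossovers. Comparing them with the parentals, only the p allele has switched, so p is the middle locus and the order is ts – p – c.

p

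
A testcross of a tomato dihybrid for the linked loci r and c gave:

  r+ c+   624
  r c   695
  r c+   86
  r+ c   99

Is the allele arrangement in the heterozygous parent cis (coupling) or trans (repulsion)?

The two most frequent classes are r+ c+ (624) and r c (695); these are the parental (non-recombinant) types.
So the F1 carried r+ c+ on one chromosome and r c on the other — the recessive alleles are on the same chromosome (cis / coupling).

cis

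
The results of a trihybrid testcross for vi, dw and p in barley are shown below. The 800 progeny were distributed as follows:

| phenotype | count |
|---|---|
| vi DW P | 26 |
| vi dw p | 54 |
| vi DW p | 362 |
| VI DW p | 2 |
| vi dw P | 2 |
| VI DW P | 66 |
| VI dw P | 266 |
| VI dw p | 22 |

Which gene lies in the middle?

vi

The two most frequent reciprocal classes, vi DW p and VI dw P, are the parental types, so the F1 was vi DW p / VI dw P.
The two rarest classes, VI DW p and vi dw P, are the double crossovers. Comparing them with the parentals, only the vi allele has switched, so vi is the middle locus and the order is dw – vi – p.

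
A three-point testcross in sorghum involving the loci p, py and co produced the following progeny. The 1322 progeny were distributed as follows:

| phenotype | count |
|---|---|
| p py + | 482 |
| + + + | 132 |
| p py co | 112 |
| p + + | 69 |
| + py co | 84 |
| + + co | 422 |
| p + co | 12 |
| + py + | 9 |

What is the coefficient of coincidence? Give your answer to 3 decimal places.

The two most frequent reciprocal classes, + + co and p py +, are the parental types, so the F1 was + + co / p py +.
The two rarest classes, p + co and + py +, are the double crossovers. Comparing them with the parentals, only the p allele has switched, so p is the middle locus and the order is co – p – py.
co–p: (244 + 21)/1322 = 0.2005; p–py: (153 + 21)/1322 = 0.1316.
Expected DCO frequency = 0.2005 × 0.1316 ≈ 0.02639; observed = 21/1322 ≈ 0.01589.
Coefficient of coincidence = 0.01589/0.02639 ≈ 0.602.

0.602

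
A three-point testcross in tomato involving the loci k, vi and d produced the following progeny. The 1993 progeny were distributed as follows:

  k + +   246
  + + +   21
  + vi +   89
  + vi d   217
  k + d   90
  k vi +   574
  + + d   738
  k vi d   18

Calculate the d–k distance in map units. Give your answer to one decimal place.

The two most frequent reciprocal classes, k vi + and + + d, are the parental types, so the F1 was k vi + / + + d.
The two rarest classes, k vi d and + + +, are the double crossovers. Comparing them with the parentals, only the d allele has switched, so d is the middle locus and the order is k – d – vi.
Crossovers in the k–d interval produce the single-crossover classes + vi + and k + d (89 + 90 = 179) plus the double crossovers (39).
RF(k–d) = (179 + 39) / 1993 = 218/1993 = 0.1094 → 10.9 map units.

10.9 map units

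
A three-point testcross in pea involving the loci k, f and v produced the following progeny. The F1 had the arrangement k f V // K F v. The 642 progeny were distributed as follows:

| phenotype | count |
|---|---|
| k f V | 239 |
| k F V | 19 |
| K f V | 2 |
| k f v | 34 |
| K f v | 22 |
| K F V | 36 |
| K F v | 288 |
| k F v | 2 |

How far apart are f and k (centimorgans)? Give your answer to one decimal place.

7.0 centimorgans

The two rarest classes, K f V and k F v, are the double crossovers. Comparing them with the parentals, only the k allele has switched, so k is the middle locus and the order is f – k – v.
Crossovers in the f–k interval produce the single-crossover classes k F V and K f v (19 + 22 = 41) plus the double crossovers (4).
RF(f–k) = (41 + 4) / 642 = 45/642 = 0.0701 → 7.0 centimorgans.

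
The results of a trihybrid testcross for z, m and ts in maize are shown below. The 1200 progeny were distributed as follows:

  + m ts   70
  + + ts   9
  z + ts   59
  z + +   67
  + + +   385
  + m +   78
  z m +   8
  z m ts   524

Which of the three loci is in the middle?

The two most frequent reciprocal classes, z m ts and + + +, are the parental types, so the F1 was z m ts / + + +.
The two rarest classes, z m + and + + ts, are the double crossovers. Comparing them with the parentals, only the ts allele has switched, so ts is the middle locus and the order is m – ts – z.

ts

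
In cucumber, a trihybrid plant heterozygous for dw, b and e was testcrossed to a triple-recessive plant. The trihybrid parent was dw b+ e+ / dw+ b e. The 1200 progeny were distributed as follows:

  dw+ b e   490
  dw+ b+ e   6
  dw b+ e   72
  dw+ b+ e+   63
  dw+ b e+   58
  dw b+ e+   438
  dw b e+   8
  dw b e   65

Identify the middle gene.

The two rarest classes, dw b e+ and dw+ b+ e, are the double crossovers. Comparing them with the parentals, only the b allele has switched, so b is the middle locus and the order is e – b – dw.

b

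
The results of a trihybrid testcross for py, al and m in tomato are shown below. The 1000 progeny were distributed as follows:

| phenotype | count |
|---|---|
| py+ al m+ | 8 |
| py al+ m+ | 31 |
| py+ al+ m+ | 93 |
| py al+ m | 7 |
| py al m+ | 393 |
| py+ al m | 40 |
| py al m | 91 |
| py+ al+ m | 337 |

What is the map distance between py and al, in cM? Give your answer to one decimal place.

The two most frequent reciprocal classes, py al m+ and py+ al+ m, are the parental types, so the F1 was py al m+ / py+ al+ m.
The two rarest classes, py+ al m+ and py al+ m, are the double crossovers. Comparing them with the parentals, only the py allele has switched, so py is the middle locus and the order is al – py – m.
Crossovers in the al–py interval produce the single-crossover classes py al+ m+ and py+ al m (31 + 40 = 71) plus the double crossovers (15).
RF(al–py) = (71 + 15) / 1000 = 86/1000 = 0.0860 → 8.6 cM.

8.6 cM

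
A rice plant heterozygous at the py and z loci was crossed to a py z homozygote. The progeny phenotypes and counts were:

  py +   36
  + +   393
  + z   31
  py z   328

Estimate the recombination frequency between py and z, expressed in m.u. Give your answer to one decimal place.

The two most frequent classes, + + (393) and py z (328), are the parental types, so the F1 was + + / py z.
The recombinant classes are + z and py +: 31 + 36 = 67.
Recombination frequency = 67/788 = 0.0850 ≈ 8.5%, i.e. 8.5 m.u.

8.5 m.u.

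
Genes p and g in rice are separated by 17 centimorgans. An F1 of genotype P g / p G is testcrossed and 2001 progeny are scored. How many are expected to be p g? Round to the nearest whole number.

170

A map distance of 17 centimorgans corresponds to a recombination frequency of 0.170.
The F1 is P g / p G, so p g is a recombinant gamete class with expected frequency r/2 = 0.170/2 = 0.0850.
Expected number = 0.0850 × 2001 = 170.09 ≈ 170.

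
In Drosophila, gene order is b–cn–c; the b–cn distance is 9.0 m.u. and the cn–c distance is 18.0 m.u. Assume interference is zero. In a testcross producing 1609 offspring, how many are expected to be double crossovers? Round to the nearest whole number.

26

Map distances give recombination frequencies of 0.090 and 0.180 for the two intervals.
With no interference, expected double-crossover frequency = 0.090 × 0.180 = 0.01620.
Expected number = 0.01620 × 1609 = 26.07 ≈ 26.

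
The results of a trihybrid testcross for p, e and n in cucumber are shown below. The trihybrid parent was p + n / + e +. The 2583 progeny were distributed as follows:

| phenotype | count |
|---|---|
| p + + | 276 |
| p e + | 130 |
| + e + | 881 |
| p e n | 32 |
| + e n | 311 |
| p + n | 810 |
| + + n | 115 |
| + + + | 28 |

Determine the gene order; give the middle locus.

The two rarest classes, p e n and + + +, are the double crossovers. Comparing them with the parentals, only the e allele has switched, so e is the middle locus and the order is p – e – n.

e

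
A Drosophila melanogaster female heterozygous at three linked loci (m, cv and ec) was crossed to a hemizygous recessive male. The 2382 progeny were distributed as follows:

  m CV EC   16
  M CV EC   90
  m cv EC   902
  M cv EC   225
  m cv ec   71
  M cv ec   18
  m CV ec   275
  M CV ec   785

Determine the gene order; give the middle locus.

cv

The two most frequent reciprocal classes, M CV ec and m cv EC, are the parental types, so the F1 was M CV ec / m cv EC.
The two rarest classes, M cv ec and m CV EC, are the double crossovers. Comparing them with the parentals, only the cv allele has switched, so cv is the middle locus and the order is ec – cv – m.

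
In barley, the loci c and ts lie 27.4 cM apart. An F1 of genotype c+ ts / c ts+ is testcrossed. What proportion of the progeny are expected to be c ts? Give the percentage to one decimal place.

13.7%

A map distance of 27.4 cM corresponds to a recombination frequency of 0.274.
The F1 is c+ ts / c ts+, so c ts is a recombinant gamete class with expected frequency r/2 = 0.274/2 = 0.1370.
That is 0.1370 = 13.7% of the progeny.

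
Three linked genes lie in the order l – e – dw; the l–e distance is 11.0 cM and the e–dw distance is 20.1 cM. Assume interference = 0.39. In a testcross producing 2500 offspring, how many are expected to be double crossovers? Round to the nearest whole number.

34

Map distances give recombination frequencies of 0.110 and 0.201 for the two intervals.
With interference 0.39 (so coincidence = 0.61), expected double-crossover frequency = 0.110 × 0.201 × 0.61 = 0.01349.
Expected number = 0.01349 × 2500 = 33.72 ≈ 34.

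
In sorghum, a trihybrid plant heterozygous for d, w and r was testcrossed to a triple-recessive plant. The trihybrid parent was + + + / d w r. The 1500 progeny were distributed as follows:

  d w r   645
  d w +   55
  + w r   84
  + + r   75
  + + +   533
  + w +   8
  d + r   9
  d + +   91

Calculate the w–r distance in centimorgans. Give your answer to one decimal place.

9.8 centimorgans

The two rarest classes, + w + and d + r, are the double crossovers. Comparing them with the parentals, only the w allele has switched, so w is the middle locus and the order is r – w – d.
Crossovers in the r–w interval produce the single-crossover classes + + r and d w + (75 + 55 = 130) plus the double crossovers (17).
RF(r–w) = (130 + 17) / 1500 = 147/1500 = 0.0980 → 9.8 centimorgans.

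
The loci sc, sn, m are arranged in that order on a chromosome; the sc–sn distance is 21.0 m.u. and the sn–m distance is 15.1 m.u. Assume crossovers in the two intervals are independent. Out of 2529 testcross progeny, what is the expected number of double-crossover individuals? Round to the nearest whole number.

Map distances give recombination frequencies of 0.210 and 0.151 for the two intervals.
With no interference, expected double-crossover frequency = 0.210 × 0.151 = 0.03171.
Expected number = 0.03171 × 2529 = 80.19 ≈ 80.

80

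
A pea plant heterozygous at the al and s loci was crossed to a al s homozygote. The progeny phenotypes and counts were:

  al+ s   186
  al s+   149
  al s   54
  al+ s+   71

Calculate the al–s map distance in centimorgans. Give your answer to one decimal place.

27.2 centimorgans

The two most frequent classes, al+ s (186) and al s+ (149), are the parental types, so the F1 was al+ s / al s+.
The recombinant classes are al+ s+ and al s: 71 + 54 = 125.
Recombination frequency = 125/460 = 0.2717 ≈ 27.2%, i.e. 27.2 centimorgans.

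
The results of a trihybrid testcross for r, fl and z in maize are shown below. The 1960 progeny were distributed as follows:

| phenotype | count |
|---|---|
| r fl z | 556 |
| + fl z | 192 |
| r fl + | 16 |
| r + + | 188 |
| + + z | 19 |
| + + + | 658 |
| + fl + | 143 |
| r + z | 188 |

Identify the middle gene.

The two most frequent reciprocal classes, + + + and r fl z, are the parental types, so the F1 was + + + / r fl z.
The two rarest classes, + + z and r fl +, are the double crossovers. Comparing them with the parentals, only the z allele has switched, so z is the middle locus and the order is r – z – fl.

z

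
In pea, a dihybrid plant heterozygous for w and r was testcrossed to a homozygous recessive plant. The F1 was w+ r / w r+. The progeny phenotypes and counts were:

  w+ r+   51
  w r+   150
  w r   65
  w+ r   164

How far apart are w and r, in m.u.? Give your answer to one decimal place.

27.0 m.u.

The recombinant classes are w+ r+ and w r: 51 + 65 = 116.
Recombination frequency = 116/430 = 0.2698 ≈ 27.0%, i.e. 27.0 m.u.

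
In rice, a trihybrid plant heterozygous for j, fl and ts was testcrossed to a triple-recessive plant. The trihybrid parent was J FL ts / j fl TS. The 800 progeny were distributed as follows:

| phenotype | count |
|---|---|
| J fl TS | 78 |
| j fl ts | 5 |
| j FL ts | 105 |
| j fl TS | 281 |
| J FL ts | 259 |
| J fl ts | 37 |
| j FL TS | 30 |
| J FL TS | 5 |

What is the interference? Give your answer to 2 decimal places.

0.46

The two rarest classes, J FL TS and j fl ts, are the double crossovers. Comparing them with the parentals, only the ts allele has switched, so ts is the middle locus and the order is fl – ts – j.
fl–ts: (67 + 10)/800 = 0.0963; ts–j: (183 + 10)/800 = 0.2412.
Expected DCO frequency = 0.0963 × 0.2412 ≈ 0.02323; observed = 10/800 ≈ 0.01250.
Coefficient of coincidence = 0.01250/0.02323 ≈ 0.54; interference = 1 − 0.54 = 0.46.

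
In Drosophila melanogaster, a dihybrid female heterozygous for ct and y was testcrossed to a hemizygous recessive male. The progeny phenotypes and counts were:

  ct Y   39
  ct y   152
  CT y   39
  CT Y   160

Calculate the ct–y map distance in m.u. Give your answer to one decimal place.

20.0 m.u.

The two most frequent classes, CT Y (160) and ct y (152), are the parental types, so the F1 was CT Y / ct y.
The recombinant classes are CT y and ct Y: 39 + 39 = 78.
Recombination frequency = 78/390 = 0.2000 ≈ 20.0%, i.e. 20.0 m.u.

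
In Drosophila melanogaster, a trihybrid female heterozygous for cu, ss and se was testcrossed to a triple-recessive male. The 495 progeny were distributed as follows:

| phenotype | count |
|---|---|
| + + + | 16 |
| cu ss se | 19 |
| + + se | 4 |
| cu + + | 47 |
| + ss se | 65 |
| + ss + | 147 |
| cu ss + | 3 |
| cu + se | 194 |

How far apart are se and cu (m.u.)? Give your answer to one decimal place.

The two most frequent reciprocal classes, + ss + and cu + se, are the parental types, so the F1 was + ss + / cu + se.
The two rarest classes, cu ss + and + + se, are the double crossovers. Comparing them with the parentals, only the cu allele has switched, so cu is the middle locus and the order is ss – cu – se.
Crossovers in the cu–se interval produce the single-crossover classes + ss se and cu + + (65 + 47 = 112) plus the double crossovers (7).
RF(cu–se) = (112 + 7) / 495 = 119/495 = 0.2404 → 24.0 m.u.

24.0 m.u.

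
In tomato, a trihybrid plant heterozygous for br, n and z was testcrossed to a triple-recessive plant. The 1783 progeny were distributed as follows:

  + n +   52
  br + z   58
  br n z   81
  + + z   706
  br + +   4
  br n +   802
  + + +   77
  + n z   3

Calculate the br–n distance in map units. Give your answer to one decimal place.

The two most frequent reciprocal classes, br n + and + + z, are the parental types, so the F1 was br n + / + + z.
The two rarest classes, br + + and + n z, are the double crossovers. Comparing them with the parentals, only the n allele has switched, so n is the middle locus and the order is br – n – z.
Crossovers in the br–n interval produce the single-crossover classes + n + and br + z (52 + 58 = 110) plus the double crossovers (7).
RF(br–n) = (110 + 7) / 1783 = 117/1783 = 0.0656 → 6.6 map units.

6.6 map units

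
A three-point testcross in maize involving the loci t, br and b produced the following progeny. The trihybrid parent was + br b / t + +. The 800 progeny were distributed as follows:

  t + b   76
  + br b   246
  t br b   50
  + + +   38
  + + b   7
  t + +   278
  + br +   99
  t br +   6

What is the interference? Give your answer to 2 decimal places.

0.45

The two rarest classes, + + b and t br +, are the double crossovers. Comparing them with the parentals, only the br allele has switched, so br is the middle locus and the order is t – br – b.
t–br: (88 + 13)/800 = 0.1263; br–b: (175 + 13)/800 = 0.2350.
Expected DCO frequency = 0.1263 × 0.2350 ≈ 0.02968; observed = 13/800 ≈ 0.01625.
Coefficient of coincidence = 0.01625/0.02968 ≈ 0.55; interference = 1 − 0.55 = 0.45.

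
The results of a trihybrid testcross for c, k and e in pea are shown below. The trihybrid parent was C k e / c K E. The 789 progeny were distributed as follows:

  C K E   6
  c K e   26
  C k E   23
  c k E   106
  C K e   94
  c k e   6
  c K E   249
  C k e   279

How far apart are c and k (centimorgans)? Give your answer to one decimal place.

26.9 centimorgans

The two rarest classes, c k e and C K E, are the double crossovers. Comparing them with the parentals, only the c allele has switched, so c is the middle locus and the order is k – c – e.
Crossovers in the k–c interval produce the single-crossover classes C K e and c k E (94 + 106 = 200) plus the double crossovers (12).
RF(k–c) = (200 + 12) / 789 = 212/789 = 0.2687 → 26.9 centimorgans.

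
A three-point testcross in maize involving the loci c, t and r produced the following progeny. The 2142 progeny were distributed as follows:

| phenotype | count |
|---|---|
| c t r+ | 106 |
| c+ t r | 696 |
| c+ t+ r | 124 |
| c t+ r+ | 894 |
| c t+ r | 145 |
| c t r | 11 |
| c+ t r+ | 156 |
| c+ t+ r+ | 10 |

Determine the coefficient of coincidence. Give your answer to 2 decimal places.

0.56

The two most frequent reciprocal classes, c t+ r+ and c+ t r, are the parental types, so the F1 was c t+ r+ / c+ t r.
The two rarest classes, c+ t+ r+ and c t r, are the double crossovers. Comparing them with the parentals, only the c allele has switched, so c is the middle locus and the order is t – c – r.
t–c: (230 + 21)/2142 = 0.1172; c–r: (301 + 21)/2142 = 0.1503.
Expected DCO frequency = 0.1172 × 0.1503 ≈ 0.01762; observed = 21/2142 ≈ 0.00980.
Coefficient of coincidence = 0.00980/0.01762 ≈ 0.56.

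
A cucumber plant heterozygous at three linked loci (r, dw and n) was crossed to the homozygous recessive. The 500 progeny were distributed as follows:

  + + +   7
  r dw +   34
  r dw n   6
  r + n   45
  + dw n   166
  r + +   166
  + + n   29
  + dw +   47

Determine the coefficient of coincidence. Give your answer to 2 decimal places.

0.81

The two most frequent reciprocal classes, r + + and + dw n, are the parental types, so the F1 was r + + / + dw n.
The two rarest classes, + + + and r dw n, are the double crossovers. Comparing them with the parentals, only the r allele has switched, so r is the middle locus and the order is n – r – dw.
n–r: (92 + 13)/500 = 0.2100; r–dw: (63 + 13)/500 = 0.1520.
Expected DCO frequency = 0.2100 × 0.1520 ≈ 0.03192; observed = 13/500 ≈ 0.02600.
Coefficient of coincidence = 0.02600/0.03192 ≈ 0.81.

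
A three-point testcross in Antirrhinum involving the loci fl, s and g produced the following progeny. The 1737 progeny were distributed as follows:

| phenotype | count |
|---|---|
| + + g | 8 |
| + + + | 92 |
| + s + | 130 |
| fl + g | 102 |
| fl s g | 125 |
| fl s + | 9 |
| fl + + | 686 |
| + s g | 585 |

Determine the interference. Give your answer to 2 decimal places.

0.49

The two most frequent reciprocal classes, + s g and fl + +, are the parental types, so the F1 was + s g / fl + +.
The two rarest classes, + + g and fl s +, are the double crossovers. Comparing them with the parentals, only the s allele has switched, so s is the middle locus and the order is g – s – fl.
g–s: (232 + 17)/1737 = 0.1434; s–fl: (217 + 17)/1737 = 0.1347.
Expected DCO frequency = 0.1434 × 0.1347 ≈ 0.01932; observed = 17/1737 ≈ 0.00979.
Coefficient of coincidence = 0.00979/0.01932 ≈ 0.51; interference = 1 − 0.51 = 0.49.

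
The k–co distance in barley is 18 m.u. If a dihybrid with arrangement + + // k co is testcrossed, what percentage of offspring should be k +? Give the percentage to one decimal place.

A map distance of 18 m.u. corresponds to a recombination frequency of 0.180.
The F1 is + + / k co, so k + is a recombinant gamete class with expected frequency r/2 = 0.180/2 = 0.0900.
That is 0.0900 = 9.0% of the progeny.

9.0%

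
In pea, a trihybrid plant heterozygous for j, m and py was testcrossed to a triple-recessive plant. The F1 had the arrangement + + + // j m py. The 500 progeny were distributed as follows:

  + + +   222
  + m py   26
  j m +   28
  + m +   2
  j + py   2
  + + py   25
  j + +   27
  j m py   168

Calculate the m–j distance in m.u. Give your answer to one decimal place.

11.4 m.u.

The two rarest classes, + m + and j + py, are the double crossovers. Comparing them with the parentals, only the m allele has switched, so m is the middle locus and the order is j – m – py.
Crossovers in the j–m interval produce the single-crossover classes j + + and + m py (27 + 26 = 53) plus the double crossovers (4).
RF(j–m) = (53 + 4) / 500 = 57/500 = 0.1140 → 11.4 m.u.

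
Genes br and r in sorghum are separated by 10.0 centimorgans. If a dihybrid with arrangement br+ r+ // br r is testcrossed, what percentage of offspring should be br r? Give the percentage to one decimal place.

45.0%

A map distance of 10.0 centimorgans corresponds to a recombination frequency of 0.100.
The F1 is br+ r+ / br r, so br r is a parental gamete class with expected frequency (1 − r)/2 = 0.900/2 = 0.4500.
That is 0.4500 = 45.0% of the progeny.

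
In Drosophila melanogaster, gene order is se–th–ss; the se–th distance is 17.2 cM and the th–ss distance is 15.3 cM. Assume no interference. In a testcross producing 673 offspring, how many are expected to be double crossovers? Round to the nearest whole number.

Map distances give recombination frequencies of 0.172 and 0.153 for the two intervals.
With no interference, expected double-crossover frequency = 0.172 × 0.153 = 0.02632.
Expected number = 0.02632 × 673 = 17.71 ≈ 18.

18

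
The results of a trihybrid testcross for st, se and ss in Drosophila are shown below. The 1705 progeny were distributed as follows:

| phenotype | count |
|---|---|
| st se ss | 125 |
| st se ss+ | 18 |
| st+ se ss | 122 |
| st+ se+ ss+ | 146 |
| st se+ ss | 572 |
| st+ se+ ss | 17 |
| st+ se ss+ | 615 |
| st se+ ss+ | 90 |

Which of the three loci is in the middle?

st

The two most frequent reciprocal classes, st+ se ss+ and st se+ ss, are the parental types, so the F1 was st+ se ss+ / st se+ ss.
The two rarest classes, st se ss+ and st+ se+ ss, are the double crossovers. Comparing them with the parentals, only the st allele has switched, so st is the middle locus and the order is se – st – ss.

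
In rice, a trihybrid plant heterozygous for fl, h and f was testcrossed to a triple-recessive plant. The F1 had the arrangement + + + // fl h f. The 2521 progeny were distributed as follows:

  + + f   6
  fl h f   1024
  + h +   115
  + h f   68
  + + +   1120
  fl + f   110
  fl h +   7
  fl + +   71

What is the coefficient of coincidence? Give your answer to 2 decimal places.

0.91

The two rarest classes, + + f and fl h +, are the double crossovers. Comparing them with the parentals, only the f allele has switched, so f is the middle locus and the order is fl – f – h.
fl–f: (139 + 13)/2521 = 0.0603; f–h: (225 + 13)/2521 = 0.0944.
Expected DCO frequency = 0.0603 × 0.0944 ≈ 0.00569; observed = 13/2521 ≈ 0.00516.
Coefficient of coincidence = 0.00516/0.00569 ≈ 0.91.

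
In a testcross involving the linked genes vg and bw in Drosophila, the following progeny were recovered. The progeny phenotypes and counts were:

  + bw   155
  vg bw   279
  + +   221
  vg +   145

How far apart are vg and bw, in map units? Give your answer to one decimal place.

The two most frequent classes, + + (221) and vg bw (279), are the parental types, so the F1 was + + / vg bw.
The recombinant classes are + bw and vg +: 155 + 145 = 300.
Recombination frequency = 300/800 = 0.3750 ≈ 37.5%, i.e. 37.5 map units.

37.5 map units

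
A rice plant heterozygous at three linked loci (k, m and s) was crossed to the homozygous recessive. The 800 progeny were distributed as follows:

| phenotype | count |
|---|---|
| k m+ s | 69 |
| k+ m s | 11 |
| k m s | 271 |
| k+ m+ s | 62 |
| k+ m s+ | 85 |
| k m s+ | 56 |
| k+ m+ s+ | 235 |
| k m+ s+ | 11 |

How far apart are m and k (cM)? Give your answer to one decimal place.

The two most frequent reciprocal classes, k+ m+ s+ and k m s, are the parental types, so the F1 was k+ m+ s+ / k m s.
The two rarest classes, k m+ s+ and k+ m s, are the double crossovers. Comparing them with the parentals, only the k allele has switched, so k is the middle locus and the order is s – k – m.
Crossovers in the k–m interval produce the single-crossover classes k+ m s+ and k m+ s (85 + 69 = 154) plus the double crossovers (22).
RF(k–m) = (154 + 22) / 800 = 176/800 = 0.2200 → 22.0 cM.

22.0 cM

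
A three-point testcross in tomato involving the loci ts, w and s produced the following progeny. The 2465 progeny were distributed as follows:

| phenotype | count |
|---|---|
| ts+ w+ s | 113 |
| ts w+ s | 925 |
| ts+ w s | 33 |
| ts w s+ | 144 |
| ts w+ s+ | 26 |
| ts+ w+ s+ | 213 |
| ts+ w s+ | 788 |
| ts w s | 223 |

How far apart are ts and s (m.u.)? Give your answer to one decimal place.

12.8 m.u.

The two most frequent reciprocal classes, ts w+ s and ts+ w s+, are the parental types, so the F1 was ts w+ s / ts+ w s+.
The two rarest classes, ts w+ s+ and ts+ w s, are the double crossovers. Comparing them with the parentals, only the s allele has switched, so s is the middle locus and the order is ts – s – w.
Crossovers in the ts–s interval produce the single-crossover classes ts+ w+ s and ts w s+ (113 + 144 = 257) plus the double crossovers (59).
RF(ts–s) = (257 + 59) / 2465 = 316/2465 = 0.1282 → 12.8 m.u.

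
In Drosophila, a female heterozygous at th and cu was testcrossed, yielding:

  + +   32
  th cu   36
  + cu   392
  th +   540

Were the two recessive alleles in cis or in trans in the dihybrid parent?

trans

The two most frequent classes are + cu (392) and th + (540); these are the parental (non-recombinant) types.
So the F1 carried + cu on one chromosome and th + on the other — the recessive alleles are on opposite chromosomes (trans / repulsion).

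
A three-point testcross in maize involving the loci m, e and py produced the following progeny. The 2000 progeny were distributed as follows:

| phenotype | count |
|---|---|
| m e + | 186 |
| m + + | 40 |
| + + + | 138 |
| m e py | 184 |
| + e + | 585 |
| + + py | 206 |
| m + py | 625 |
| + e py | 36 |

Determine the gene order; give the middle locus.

py

The two most frequent reciprocal classes, + e + and m + py, are the parental types, so the F1 was + e + / m + py.
The two rarest classes, + e py and m + +, are the double crossovers. Comparing them with the parentals, only the py allele has switched, so py is the middle locus and the order is m – py – e.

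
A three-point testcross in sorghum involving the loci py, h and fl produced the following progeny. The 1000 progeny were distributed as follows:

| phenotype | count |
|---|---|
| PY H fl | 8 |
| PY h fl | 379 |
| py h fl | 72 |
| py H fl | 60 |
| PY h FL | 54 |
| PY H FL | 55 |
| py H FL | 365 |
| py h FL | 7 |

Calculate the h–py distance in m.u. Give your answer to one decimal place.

14.2 m.u.

The two most frequent reciprocal classes, PY h fl and py H FL, are the parental types, so the F1 was PY h fl / py H FL.
The two rarest classes, PY H fl and py h FL, are the double crossovers. Comparing them with the parentals, only the h allele has switched, so h is the middle locus and the order is py – h – fl.
Crossovers in the py–h interval produce the single-crossover classes py h fl and PY H FL (72 + 55 = 127) plus the double crossovers (15).
RF(py–h) = (127 + 15) / 1000 = 142/1000 = 0.1420 → 14.2 m.u.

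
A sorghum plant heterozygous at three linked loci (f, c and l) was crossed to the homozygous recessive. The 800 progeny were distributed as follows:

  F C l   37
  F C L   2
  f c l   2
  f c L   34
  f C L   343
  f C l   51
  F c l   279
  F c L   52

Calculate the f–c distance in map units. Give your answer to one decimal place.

9.4 map units

The two most frequent reciprocal classes, F c l and f C L, are the parental types, so the F1 was F c l / f C L.
The two rarest classes, f c l and F C L, are the double crossovers. Comparing them with the parentals, only the f allele has switched, so f is the middle locus and the order is c – f – l.
Crossovers in the c–f interval produce the single-crossover classes F C l and f c L (37 + 34 = 71) plus the double crossovers (4).
RF(c–f) = (71 + 4) / 800 = 75/800 = 0.0938 → 9.4 map units.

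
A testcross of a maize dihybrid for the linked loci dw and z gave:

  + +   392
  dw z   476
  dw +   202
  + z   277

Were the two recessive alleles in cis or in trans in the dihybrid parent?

cis

The two most frequent classes are + + (392) and dw z (476); these are the parental (non-recombinant) types.
So the F1 carried + + on one chromosome and dw z on the other — the recessive alleles are on the same chromosome (cis / coupling).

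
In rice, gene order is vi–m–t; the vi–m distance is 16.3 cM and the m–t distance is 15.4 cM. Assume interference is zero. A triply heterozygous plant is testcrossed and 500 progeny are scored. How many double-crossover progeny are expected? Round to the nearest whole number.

13

Map distances give recombination frequencies of 0.163 and 0.154 for the two intervals.
With no interference, expected double-crossover frequency = 0.163 × 0.154 = 0.02510.
Expected number = 0.02510 × 500 = 12.55 ≈ 13.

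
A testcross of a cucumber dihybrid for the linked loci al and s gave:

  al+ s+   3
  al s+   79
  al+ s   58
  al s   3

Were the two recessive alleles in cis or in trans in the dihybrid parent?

trans

The two most frequent classes are al+ s (58) and al s+ (79); these are the parental (non-recombinant) types.
So the F1 carried al+ s on one chromosome and al s+ on the other — the recessive alleles are on opposite chromosomes (trans / repulsion).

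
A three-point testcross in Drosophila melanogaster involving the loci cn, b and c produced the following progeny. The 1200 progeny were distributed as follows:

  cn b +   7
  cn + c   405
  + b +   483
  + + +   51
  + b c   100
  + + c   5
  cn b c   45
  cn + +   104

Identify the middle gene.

cn

The two most frequent reciprocal classes, + b + and cn + c, are the parental types, so the F1 was + b + / cn + c.
The two rarest classes, cn b + and + + c, are the double crossovers. Comparing them with the parentals, only the cn allele has switched, so cn is the middle locus and the order is c – cn – b.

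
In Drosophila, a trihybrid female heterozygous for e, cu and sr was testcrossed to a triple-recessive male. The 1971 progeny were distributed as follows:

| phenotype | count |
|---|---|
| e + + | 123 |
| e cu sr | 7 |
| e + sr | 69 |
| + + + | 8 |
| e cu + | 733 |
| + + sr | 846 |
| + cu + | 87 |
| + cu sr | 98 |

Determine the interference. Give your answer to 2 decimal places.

0.27

The two most frequent reciprocal classes, e cu + and + + sr, are the parental types, so the F1 was e cu + / + + sr.
The two rarest classes, e cu sr and + + +, are the double crossovers. Comparing them with the parentals, only the sr allele has switched, so sr is the middle locus and the order is cu – sr – e.
cu–sr: (221 + 15)/1971 = 0.1197; sr–e: (156 + 15)/1971 = 0.0868.
Expected DCO frequency = 0.1197 × 0.0868 ≈ 0.01039; observed = 15/1971 ≈ 0.00761.
Coefficient of coincidence = 0.00761/0.01039 ≈ 0.73; interference = 1 − 0.73 = 0.27.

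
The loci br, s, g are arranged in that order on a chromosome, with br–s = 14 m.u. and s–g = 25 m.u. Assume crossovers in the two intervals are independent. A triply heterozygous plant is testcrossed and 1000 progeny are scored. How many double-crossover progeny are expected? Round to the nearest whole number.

35

Map distances give recombination frequencies of 0.140 and 0.250 for the two intervals.
With no interference, expected double-crossover frequency = 0.140 × 0.250 = 0.03500.
Expected number = 0.03500 × 1000 = 35.00 ≈ 35.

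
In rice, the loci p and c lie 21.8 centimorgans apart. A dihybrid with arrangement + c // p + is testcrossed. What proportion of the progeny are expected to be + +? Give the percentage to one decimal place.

10.9%

A map distance of 21.8 centimorgans corresponds to a recombination frequency of 0.218.
The F1 is + c / p +, so + + is a recombinant gamete class with expected frequency r/2 = 0.218/2 = 0.1090.
That is 0.1090 = 10.9% of the progeny.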